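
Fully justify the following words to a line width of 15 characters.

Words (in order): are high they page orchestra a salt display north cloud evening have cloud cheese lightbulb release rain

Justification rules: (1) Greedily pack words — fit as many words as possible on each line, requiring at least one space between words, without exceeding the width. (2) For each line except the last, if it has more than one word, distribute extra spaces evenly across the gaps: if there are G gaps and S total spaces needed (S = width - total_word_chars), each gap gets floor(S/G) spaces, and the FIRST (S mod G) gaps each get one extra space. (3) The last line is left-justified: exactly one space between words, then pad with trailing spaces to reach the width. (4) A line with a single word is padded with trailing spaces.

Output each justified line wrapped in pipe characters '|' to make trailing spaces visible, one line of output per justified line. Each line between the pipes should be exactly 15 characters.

Line 1: ['are', 'high', 'they'] (min_width=13, slack=2)
Line 2: ['page', 'orchestra'] (min_width=14, slack=1)
Line 3: ['a', 'salt', 'display'] (min_width=14, slack=1)
Line 4: ['north', 'cloud'] (min_width=11, slack=4)
Line 5: ['evening', 'have'] (min_width=12, slack=3)
Line 6: ['cloud', 'cheese'] (min_width=12, slack=3)
Line 7: ['lightbulb'] (min_width=9, slack=6)
Line 8: ['release', 'rain'] (min_width=12, slack=3)

Answer: |are  high  they|
|page  orchestra|
|a  salt display|
|north     cloud|
|evening    have|
|cloud    cheese|
|lightbulb      |
|release rain   |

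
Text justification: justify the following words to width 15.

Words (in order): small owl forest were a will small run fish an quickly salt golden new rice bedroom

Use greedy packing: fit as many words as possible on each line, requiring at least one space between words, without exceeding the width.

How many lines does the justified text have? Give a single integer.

Line 1: ['small', 'owl'] (min_width=9, slack=6)
Line 2: ['forest', 'were', 'a'] (min_width=13, slack=2)
Line 3: ['will', 'small', 'run'] (min_width=14, slack=1)
Line 4: ['fish', 'an', 'quickly'] (min_width=15, slack=0)
Line 5: ['salt', 'golden', 'new'] (min_width=15, slack=0)
Line 6: ['rice', 'bedroom'] (min_width=12, slack=3)
Total lines: 6

Answer: 6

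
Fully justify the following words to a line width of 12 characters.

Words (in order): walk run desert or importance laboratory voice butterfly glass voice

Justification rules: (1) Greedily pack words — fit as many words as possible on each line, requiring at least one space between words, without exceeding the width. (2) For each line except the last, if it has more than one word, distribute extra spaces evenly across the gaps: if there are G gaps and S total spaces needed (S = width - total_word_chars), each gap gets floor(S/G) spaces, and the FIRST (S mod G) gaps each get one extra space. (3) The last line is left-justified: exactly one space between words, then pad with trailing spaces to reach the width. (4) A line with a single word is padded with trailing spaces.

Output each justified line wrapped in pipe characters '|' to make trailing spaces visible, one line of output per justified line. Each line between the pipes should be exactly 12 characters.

Answer: |walk     run|
|desert    or|
|importance  |
|laboratory  |
|voice       |
|butterfly   |
|glass voice |

Derivation:
Line 1: ['walk', 'run'] (min_width=8, slack=4)
Line 2: ['desert', 'or'] (min_width=9, slack=3)
Line 3: ['importance'] (min_width=10, slack=2)
Line 4: ['laboratory'] (min_width=10, slack=2)
Line 5: ['voice'] (min_width=5, slack=7)
Line 6: ['butterfly'] (min_width=9, slack=3)
Line 7: ['glass', 'voice'] (min_width=11, slack=1)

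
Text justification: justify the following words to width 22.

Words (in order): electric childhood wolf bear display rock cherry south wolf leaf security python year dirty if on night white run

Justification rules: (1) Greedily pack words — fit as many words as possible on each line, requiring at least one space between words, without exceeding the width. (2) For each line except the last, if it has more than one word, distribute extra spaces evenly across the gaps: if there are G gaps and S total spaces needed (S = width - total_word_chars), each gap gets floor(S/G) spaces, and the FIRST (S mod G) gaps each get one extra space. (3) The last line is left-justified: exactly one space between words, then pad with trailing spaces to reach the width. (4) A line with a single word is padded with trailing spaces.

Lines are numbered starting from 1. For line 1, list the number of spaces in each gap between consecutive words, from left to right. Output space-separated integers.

Line 1: ['electric', 'childhood'] (min_width=18, slack=4)
Line 2: ['wolf', 'bear', 'display', 'rock'] (min_width=22, slack=0)
Line 3: ['cherry', 'south', 'wolf', 'leaf'] (min_width=22, slack=0)
Line 4: ['security', 'python', 'year'] (min_width=20, slack=2)
Line 5: ['dirty', 'if', 'on', 'night'] (min_width=17, slack=5)
Line 6: ['white', 'run'] (min_width=9, slack=13)

Answer: 5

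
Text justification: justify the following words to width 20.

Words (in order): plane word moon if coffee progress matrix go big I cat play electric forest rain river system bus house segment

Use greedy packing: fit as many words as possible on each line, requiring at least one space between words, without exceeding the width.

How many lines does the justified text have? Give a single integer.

Answer: 6

Derivation:
Line 1: ['plane', 'word', 'moon', 'if'] (min_width=18, slack=2)
Line 2: ['coffee', 'progress'] (min_width=15, slack=5)
Line 3: ['matrix', 'go', 'big', 'I', 'cat'] (min_width=19, slack=1)
Line 4: ['play', 'electric', 'forest'] (min_width=20, slack=0)
Line 5: ['rain', 'river', 'system'] (min_width=17, slack=3)
Line 6: ['bus', 'house', 'segment'] (min_width=17, slack=3)
Total lines: 6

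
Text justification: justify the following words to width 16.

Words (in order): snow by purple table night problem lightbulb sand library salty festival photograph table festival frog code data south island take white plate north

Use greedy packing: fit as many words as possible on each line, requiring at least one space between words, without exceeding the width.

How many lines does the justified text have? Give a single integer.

Line 1: ['snow', 'by', 'purple'] (min_width=14, slack=2)
Line 2: ['table', 'night'] (min_width=11, slack=5)
Line 3: ['problem'] (min_width=7, slack=9)
Line 4: ['lightbulb', 'sand'] (min_width=14, slack=2)
Line 5: ['library', 'salty'] (min_width=13, slack=3)
Line 6: ['festival'] (min_width=8, slack=8)
Line 7: ['photograph', 'table'] (min_width=16, slack=0)
Line 8: ['festival', 'frog'] (min_width=13, slack=3)
Line 9: ['code', 'data', 'south'] (min_width=15, slack=1)
Line 10: ['island', 'take'] (min_width=11, slack=5)
Line 11: ['white', 'plate'] (min_width=11, slack=5)
Line 12: ['north'] (min_width=5, slack=11)
Total lines: 12

Answer: 12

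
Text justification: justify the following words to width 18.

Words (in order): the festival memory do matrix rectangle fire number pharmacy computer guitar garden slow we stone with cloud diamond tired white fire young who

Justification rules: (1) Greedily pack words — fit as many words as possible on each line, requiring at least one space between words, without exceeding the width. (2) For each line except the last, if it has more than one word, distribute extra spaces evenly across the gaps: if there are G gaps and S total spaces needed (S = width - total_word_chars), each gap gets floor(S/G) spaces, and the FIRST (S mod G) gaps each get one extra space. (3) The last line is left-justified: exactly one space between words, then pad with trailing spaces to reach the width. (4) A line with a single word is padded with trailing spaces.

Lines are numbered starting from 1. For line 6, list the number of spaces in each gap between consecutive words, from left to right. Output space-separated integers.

Answer: 3 3

Derivation:
Line 1: ['the', 'festival'] (min_width=12, slack=6)
Line 2: ['memory', 'do', 'matrix'] (min_width=16, slack=2)
Line 3: ['rectangle', 'fire'] (min_width=14, slack=4)
Line 4: ['number', 'pharmacy'] (min_width=15, slack=3)
Line 5: ['computer', 'guitar'] (min_width=15, slack=3)
Line 6: ['garden', 'slow', 'we'] (min_width=14, slack=4)
Line 7: ['stone', 'with', 'cloud'] (min_width=16, slack=2)
Line 8: ['diamond', 'tired'] (min_width=13, slack=5)
Line 9: ['white', 'fire', 'young'] (min_width=16, slack=2)
Line 10: ['who'] (min_width=3, slack=15)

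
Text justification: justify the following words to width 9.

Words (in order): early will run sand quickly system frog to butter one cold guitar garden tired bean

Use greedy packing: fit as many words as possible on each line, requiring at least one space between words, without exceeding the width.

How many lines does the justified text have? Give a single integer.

Answer: 12

Derivation:
Line 1: ['early'] (min_width=5, slack=4)
Line 2: ['will', 'run'] (min_width=8, slack=1)
Line 3: ['sand'] (min_width=4, slack=5)
Line 4: ['quickly'] (min_width=7, slack=2)
Line 5: ['system'] (min_width=6, slack=3)
Line 6: ['frog', 'to'] (min_width=7, slack=2)
Line 7: ['butter'] (min_width=6, slack=3)
Line 8: ['one', 'cold'] (min_width=8, slack=1)
Line 9: ['guitar'] (min_width=6, slack=3)
Line 10: ['garden'] (min_width=6, slack=3)
Line 11: ['tired'] (min_width=5, slack=4)
Line 12: ['bean'] (min_width=4, slack=5)
Total lines: 12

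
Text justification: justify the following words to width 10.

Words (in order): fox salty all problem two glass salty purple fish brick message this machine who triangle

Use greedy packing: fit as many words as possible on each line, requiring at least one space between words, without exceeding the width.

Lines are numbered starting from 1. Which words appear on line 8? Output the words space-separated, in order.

Answer: message

Derivation:
Line 1: ['fox', 'salty'] (min_width=9, slack=1)
Line 2: ['all'] (min_width=3, slack=7)
Line 3: ['problem'] (min_width=7, slack=3)
Line 4: ['two', 'glass'] (min_width=9, slack=1)
Line 5: ['salty'] (min_width=5, slack=5)
Line 6: ['purple'] (min_width=6, slack=4)
Line 7: ['fish', 'brick'] (min_width=10, slack=0)
Line 8: ['message'] (min_width=7, slack=3)
Line 9: ['this'] (min_width=4, slack=6)
Line 10: ['machine'] (min_width=7, slack=3)
Line 11: ['who'] (min_width=3, slack=7)
Line 12: ['triangle'] (min_width=8, slack=2)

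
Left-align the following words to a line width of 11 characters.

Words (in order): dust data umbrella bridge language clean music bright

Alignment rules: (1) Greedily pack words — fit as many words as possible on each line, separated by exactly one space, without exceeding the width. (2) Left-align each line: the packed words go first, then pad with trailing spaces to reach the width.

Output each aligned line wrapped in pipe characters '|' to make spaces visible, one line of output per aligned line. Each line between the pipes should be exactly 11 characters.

Line 1: ['dust', 'data'] (min_width=9, slack=2)
Line 2: ['umbrella'] (min_width=8, slack=3)
Line 3: ['bridge'] (min_width=6, slack=5)
Line 4: ['language'] (min_width=8, slack=3)
Line 5: ['clean', 'music'] (min_width=11, slack=0)
Line 6: ['bright'] (min_width=6, slack=5)

Answer: |dust data  |
|umbrella   |
|bridge     |
|language   |
|clean music|
|bright     |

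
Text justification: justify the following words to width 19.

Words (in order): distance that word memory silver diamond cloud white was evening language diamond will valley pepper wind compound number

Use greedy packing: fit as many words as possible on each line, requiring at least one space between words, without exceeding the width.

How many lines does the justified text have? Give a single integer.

Line 1: ['distance', 'that', 'word'] (min_width=18, slack=1)
Line 2: ['memory', 'silver'] (min_width=13, slack=6)
Line 3: ['diamond', 'cloud', 'white'] (min_width=19, slack=0)
Line 4: ['was', 'evening'] (min_width=11, slack=8)
Line 5: ['language', 'diamond'] (min_width=16, slack=3)
Line 6: ['will', 'valley', 'pepper'] (min_width=18, slack=1)
Line 7: ['wind', 'compound'] (min_width=13, slack=6)
Line 8: ['number'] (min_width=6, slack=13)
Total lines: 8

Answer: 8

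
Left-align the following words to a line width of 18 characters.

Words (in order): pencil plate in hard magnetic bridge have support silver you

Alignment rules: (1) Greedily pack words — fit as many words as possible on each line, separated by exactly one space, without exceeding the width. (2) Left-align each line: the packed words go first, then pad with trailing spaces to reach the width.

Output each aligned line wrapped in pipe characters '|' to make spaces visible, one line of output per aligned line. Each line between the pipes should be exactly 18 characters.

Answer: |pencil plate in   |
|hard magnetic     |
|bridge have       |
|support silver you|

Derivation:
Line 1: ['pencil', 'plate', 'in'] (min_width=15, slack=3)
Line 2: ['hard', 'magnetic'] (min_width=13, slack=5)
Line 3: ['bridge', 'have'] (min_width=11, slack=7)
Line 4: ['support', 'silver', 'you'] (min_width=18, slack=0)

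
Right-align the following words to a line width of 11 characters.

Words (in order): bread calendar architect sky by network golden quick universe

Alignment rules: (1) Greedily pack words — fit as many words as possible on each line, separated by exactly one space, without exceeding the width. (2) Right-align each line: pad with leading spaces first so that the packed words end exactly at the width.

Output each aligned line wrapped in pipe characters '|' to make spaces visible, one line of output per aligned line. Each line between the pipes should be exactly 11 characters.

Line 1: ['bread'] (min_width=5, slack=6)
Line 2: ['calendar'] (min_width=8, slack=3)
Line 3: ['architect'] (min_width=9, slack=2)
Line 4: ['sky', 'by'] (min_width=6, slack=5)
Line 5: ['network'] (min_width=7, slack=4)
Line 6: ['golden'] (min_width=6, slack=5)
Line 7: ['quick'] (min_width=5, slack=6)
Line 8: ['universe'] (min_width=8, slack=3)

Answer: |      bread|
|   calendar|
|  architect|
|     sky by|
|    network|
|     golden|
|      quick|
|   universe|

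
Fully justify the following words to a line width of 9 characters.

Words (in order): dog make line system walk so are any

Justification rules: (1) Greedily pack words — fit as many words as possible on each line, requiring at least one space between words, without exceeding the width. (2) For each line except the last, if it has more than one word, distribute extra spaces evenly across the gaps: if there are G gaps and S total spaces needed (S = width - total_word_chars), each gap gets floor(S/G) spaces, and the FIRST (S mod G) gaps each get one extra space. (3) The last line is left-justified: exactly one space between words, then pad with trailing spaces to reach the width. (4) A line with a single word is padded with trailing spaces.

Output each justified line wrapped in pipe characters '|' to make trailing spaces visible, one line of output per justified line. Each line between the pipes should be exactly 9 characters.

Answer: |dog  make|
|line     |
|system   |
|walk   so|
|are any  |

Derivation:
Line 1: ['dog', 'make'] (min_width=8, slack=1)
Line 2: ['line'] (min_width=4, slack=5)
Line 3: ['system'] (min_width=6, slack=3)
Line 4: ['walk', 'so'] (min_width=7, slack=2)
Line 5: ['are', 'any'] (min_width=7, slack=2)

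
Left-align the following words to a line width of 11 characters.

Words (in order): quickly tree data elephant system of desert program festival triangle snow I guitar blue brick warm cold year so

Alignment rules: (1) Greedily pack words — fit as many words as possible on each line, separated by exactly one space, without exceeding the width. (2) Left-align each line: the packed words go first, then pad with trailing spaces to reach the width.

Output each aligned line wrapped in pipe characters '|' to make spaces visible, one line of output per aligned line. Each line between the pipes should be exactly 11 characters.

Line 1: ['quickly'] (min_width=7, slack=4)
Line 2: ['tree', 'data'] (min_width=9, slack=2)
Line 3: ['elephant'] (min_width=8, slack=3)
Line 4: ['system', 'of'] (min_width=9, slack=2)
Line 5: ['desert'] (min_width=6, slack=5)
Line 6: ['program'] (min_width=7, slack=4)
Line 7: ['festival'] (min_width=8, slack=3)
Line 8: ['triangle'] (min_width=8, slack=3)
Line 9: ['snow', 'I'] (min_width=6, slack=5)
Line 10: ['guitar', 'blue'] (min_width=11, slack=0)
Line 11: ['brick', 'warm'] (min_width=10, slack=1)
Line 12: ['cold', 'year'] (min_width=9, slack=2)
Line 13: ['so'] (min_width=2, slack=9)

Answer: |quickly    |
|tree data  |
|elephant   |
|system of  |
|desert     |
|program    |
|festival   |
|triangle   |
|snow I     |
|guitar blue|
|brick warm |
|cold year  |
|so         |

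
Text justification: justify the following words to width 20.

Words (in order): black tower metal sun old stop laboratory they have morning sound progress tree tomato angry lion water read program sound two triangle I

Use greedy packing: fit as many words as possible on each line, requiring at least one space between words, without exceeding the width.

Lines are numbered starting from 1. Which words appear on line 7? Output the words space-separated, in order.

Line 1: ['black', 'tower', 'metal'] (min_width=17, slack=3)
Line 2: ['sun', 'old', 'stop'] (min_width=12, slack=8)
Line 3: ['laboratory', 'they', 'have'] (min_width=20, slack=0)
Line 4: ['morning', 'sound'] (min_width=13, slack=7)
Line 5: ['progress', 'tree', 'tomato'] (min_width=20, slack=0)
Line 6: ['angry', 'lion', 'water'] (min_width=16, slack=4)
Line 7: ['read', 'program', 'sound'] (min_width=18, slack=2)
Line 8: ['two', 'triangle', 'I'] (min_width=14, slack=6)

Answer: read program sound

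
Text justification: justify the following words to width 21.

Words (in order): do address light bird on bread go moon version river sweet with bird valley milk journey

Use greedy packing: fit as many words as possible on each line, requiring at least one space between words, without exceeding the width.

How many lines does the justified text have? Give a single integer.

Line 1: ['do', 'address', 'light', 'bird'] (min_width=21, slack=0)
Line 2: ['on', 'bread', 'go', 'moon'] (min_width=16, slack=5)
Line 3: ['version', 'river', 'sweet'] (min_width=19, slack=2)
Line 4: ['with', 'bird', 'valley', 'milk'] (min_width=21, slack=0)
Line 5: ['journey'] (min_width=7, slack=14)
Total lines: 5

Answer: 5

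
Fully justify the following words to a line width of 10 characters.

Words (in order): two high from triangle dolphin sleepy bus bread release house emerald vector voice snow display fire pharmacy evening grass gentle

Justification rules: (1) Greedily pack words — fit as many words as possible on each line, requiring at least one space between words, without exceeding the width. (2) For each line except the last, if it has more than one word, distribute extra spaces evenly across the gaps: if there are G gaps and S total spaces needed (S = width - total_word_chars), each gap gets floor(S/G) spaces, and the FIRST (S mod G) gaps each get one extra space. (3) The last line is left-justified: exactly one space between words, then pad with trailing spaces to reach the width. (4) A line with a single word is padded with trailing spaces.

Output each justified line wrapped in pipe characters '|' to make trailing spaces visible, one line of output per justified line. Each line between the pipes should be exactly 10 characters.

Answer: |two   high|
|from      |
|triangle  |
|dolphin   |
|sleepy bus|
|bread     |
|release   |
|house     |
|emerald   |
|vector    |
|voice snow|
|display   |
|fire      |
|pharmacy  |
|evening   |
|grass     |
|gentle    |

Derivation:
Line 1: ['two', 'high'] (min_width=8, slack=2)
Line 2: ['from'] (min_width=4, slack=6)
Line 3: ['triangle'] (min_width=8, slack=2)
Line 4: ['dolphin'] (min_width=7, slack=3)
Line 5: ['sleepy', 'bus'] (min_width=10, slack=0)
Line 6: ['bread'] (min_width=5, slack=5)
Line 7: ['release'] (min_width=7, slack=3)
Line 8: ['house'] (min_width=5, slack=5)
Line 9: ['emerald'] (min_width=7, slack=3)
Line 10: ['vector'] (min_width=6, slack=4)
Line 11: ['voice', 'snow'] (min_width=10, slack=0)
Line 12: ['display'] (min_width=7, slack=3)
Line 13: ['fire'] (min_width=4, slack=6)
Line 14: ['pharmacy'] (min_width=8, slack=2)
Line 15: ['evening'] (min_width=7, slack=3)
Line 16: ['grass'] (min_width=5, slack=5)
Line 17: ['gentle'] (min_width=6, slack=4)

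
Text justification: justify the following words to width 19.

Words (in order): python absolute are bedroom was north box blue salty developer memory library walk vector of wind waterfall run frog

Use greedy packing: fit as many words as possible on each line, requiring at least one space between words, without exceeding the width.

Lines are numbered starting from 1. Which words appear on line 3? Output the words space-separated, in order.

Line 1: ['python', 'absolute', 'are'] (min_width=19, slack=0)
Line 2: ['bedroom', 'was', 'north'] (min_width=17, slack=2)
Line 3: ['box', 'blue', 'salty'] (min_width=14, slack=5)
Line 4: ['developer', 'memory'] (min_width=16, slack=3)
Line 5: ['library', 'walk', 'vector'] (min_width=19, slack=0)
Line 6: ['of', 'wind', 'waterfall'] (min_width=17, slack=2)
Line 7: ['run', 'frog'] (min_width=8, slack=11)

Answer: box blue salty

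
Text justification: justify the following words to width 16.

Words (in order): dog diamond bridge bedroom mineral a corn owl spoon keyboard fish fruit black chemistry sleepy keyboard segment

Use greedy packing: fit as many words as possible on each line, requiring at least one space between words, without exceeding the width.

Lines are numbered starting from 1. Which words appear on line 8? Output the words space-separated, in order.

Answer: keyboard segment

Derivation:
Line 1: ['dog', 'diamond'] (min_width=11, slack=5)
Line 2: ['bridge', 'bedroom'] (min_width=14, slack=2)
Line 3: ['mineral', 'a', 'corn'] (min_width=14, slack=2)
Line 4: ['owl', 'spoon'] (min_width=9, slack=7)
Line 5: ['keyboard', 'fish'] (min_width=13, slack=3)
Line 6: ['fruit', 'black'] (min_width=11, slack=5)
Line 7: ['chemistry', 'sleepy'] (min_width=16, slack=0)
Line 8: ['keyboard', 'segment'] (min_width=16, slack=0)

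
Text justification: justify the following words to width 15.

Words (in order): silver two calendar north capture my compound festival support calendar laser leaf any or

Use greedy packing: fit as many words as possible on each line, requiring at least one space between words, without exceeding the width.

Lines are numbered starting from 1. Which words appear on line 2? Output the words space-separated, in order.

Line 1: ['silver', 'two'] (min_width=10, slack=5)
Line 2: ['calendar', 'north'] (min_width=14, slack=1)
Line 3: ['capture', 'my'] (min_width=10, slack=5)
Line 4: ['compound'] (min_width=8, slack=7)
Line 5: ['festival'] (min_width=8, slack=7)
Line 6: ['support'] (min_width=7, slack=8)
Line 7: ['calendar', 'laser'] (min_width=14, slack=1)
Line 8: ['leaf', 'any', 'or'] (min_width=11, slack=4)

Answer: calendar north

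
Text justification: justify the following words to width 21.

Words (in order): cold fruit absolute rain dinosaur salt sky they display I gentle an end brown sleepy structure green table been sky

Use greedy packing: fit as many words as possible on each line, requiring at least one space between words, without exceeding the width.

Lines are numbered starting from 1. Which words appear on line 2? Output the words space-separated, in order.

Line 1: ['cold', 'fruit', 'absolute'] (min_width=19, slack=2)
Line 2: ['rain', 'dinosaur', 'salt'] (min_width=18, slack=3)
Line 3: ['sky', 'they', 'display', 'I'] (min_width=18, slack=3)
Line 4: ['gentle', 'an', 'end', 'brown'] (min_width=19, slack=2)
Line 5: ['sleepy', 'structure'] (min_width=16, slack=5)
Line 6: ['green', 'table', 'been', 'sky'] (min_width=20, slack=1)

Answer: rain dinosaur salt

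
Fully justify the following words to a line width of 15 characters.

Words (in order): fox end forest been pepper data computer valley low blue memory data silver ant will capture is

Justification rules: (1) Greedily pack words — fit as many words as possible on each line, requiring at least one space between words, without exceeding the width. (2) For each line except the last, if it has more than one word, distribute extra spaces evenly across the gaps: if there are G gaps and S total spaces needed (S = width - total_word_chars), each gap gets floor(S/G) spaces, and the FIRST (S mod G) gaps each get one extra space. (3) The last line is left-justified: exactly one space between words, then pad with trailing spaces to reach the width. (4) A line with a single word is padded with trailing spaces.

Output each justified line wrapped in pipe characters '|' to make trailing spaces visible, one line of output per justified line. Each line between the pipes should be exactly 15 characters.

Line 1: ['fox', 'end', 'forest'] (min_width=14, slack=1)
Line 2: ['been', 'pepper'] (min_width=11, slack=4)
Line 3: ['data', 'computer'] (min_width=13, slack=2)
Line 4: ['valley', 'low', 'blue'] (min_width=15, slack=0)
Line 5: ['memory', 'data'] (min_width=11, slack=4)
Line 6: ['silver', 'ant', 'will'] (min_width=15, slack=0)
Line 7: ['capture', 'is'] (min_width=10, slack=5)

Answer: |fox  end forest|
|been     pepper|
|data   computer|
|valley low blue|
|memory     data|
|silver ant will|
|capture is     |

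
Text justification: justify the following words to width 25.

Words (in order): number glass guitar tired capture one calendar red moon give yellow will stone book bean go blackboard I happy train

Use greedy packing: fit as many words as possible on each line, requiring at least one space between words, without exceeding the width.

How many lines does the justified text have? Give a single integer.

Line 1: ['number', 'glass', 'guitar', 'tired'] (min_width=25, slack=0)
Line 2: ['capture', 'one', 'calendar', 'red'] (min_width=24, slack=1)
Line 3: ['moon', 'give', 'yellow', 'will'] (min_width=21, slack=4)
Line 4: ['stone', 'book', 'bean', 'go'] (min_width=18, slack=7)
Line 5: ['blackboard', 'I', 'happy', 'train'] (min_width=24, slack=1)
Total lines: 5

Answer: 5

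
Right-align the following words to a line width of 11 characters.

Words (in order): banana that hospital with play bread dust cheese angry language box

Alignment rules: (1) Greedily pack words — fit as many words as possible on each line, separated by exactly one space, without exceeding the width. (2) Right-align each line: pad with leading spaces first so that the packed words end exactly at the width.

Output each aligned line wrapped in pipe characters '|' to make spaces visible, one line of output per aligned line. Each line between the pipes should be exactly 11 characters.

Answer: |banana that|
|   hospital|
|  with play|
| bread dust|
|     cheese|
|      angry|
|   language|
|        box|

Derivation:
Line 1: ['banana', 'that'] (min_width=11, slack=0)
Line 2: ['hospital'] (min_width=8, slack=3)
Line 3: ['with', 'play'] (min_width=9, slack=2)
Line 4: ['bread', 'dust'] (min_width=10, slack=1)
Line 5: ['cheese'] (min_width=6, slack=5)
Line 6: ['angry'] (min_width=5, slack=6)
Line 7: ['language'] (min_width=8, slack=3)
Line 8: ['box'] (min_width=3, slack=8)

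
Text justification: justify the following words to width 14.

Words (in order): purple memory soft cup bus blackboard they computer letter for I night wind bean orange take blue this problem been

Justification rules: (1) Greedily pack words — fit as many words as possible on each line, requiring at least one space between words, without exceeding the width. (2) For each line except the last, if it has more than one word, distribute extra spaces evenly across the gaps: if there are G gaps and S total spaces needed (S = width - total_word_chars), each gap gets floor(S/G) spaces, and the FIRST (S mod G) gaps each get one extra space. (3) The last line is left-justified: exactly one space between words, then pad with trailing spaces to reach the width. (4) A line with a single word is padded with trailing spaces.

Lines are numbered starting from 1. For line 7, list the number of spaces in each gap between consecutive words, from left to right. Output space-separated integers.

Line 1: ['purple', 'memory'] (min_width=13, slack=1)
Line 2: ['soft', 'cup', 'bus'] (min_width=12, slack=2)
Line 3: ['blackboard'] (min_width=10, slack=4)
Line 4: ['they', 'computer'] (min_width=13, slack=1)
Line 5: ['letter', 'for', 'I'] (min_width=12, slack=2)
Line 6: ['night', 'wind'] (min_width=10, slack=4)
Line 7: ['bean', 'orange'] (min_width=11, slack=3)
Line 8: ['take', 'blue', 'this'] (min_width=14, slack=0)
Line 9: ['problem', 'been'] (min_width=12, slack=2)

Answer: 4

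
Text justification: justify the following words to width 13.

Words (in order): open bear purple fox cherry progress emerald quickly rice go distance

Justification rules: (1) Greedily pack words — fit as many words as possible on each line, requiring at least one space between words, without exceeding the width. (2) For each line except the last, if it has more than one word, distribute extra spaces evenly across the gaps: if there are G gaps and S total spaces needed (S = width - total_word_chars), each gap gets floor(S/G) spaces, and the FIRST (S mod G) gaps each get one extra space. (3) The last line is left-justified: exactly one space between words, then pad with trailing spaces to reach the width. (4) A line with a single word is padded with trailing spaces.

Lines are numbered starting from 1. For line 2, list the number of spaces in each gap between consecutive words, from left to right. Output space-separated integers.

Line 1: ['open', 'bear'] (min_width=9, slack=4)
Line 2: ['purple', 'fox'] (min_width=10, slack=3)
Line 3: ['cherry'] (min_width=6, slack=7)
Line 4: ['progress'] (min_width=8, slack=5)
Line 5: ['emerald'] (min_width=7, slack=6)
Line 6: ['quickly', 'rice'] (min_width=12, slack=1)
Line 7: ['go', 'distance'] (min_width=11, slack=2)

Answer: 4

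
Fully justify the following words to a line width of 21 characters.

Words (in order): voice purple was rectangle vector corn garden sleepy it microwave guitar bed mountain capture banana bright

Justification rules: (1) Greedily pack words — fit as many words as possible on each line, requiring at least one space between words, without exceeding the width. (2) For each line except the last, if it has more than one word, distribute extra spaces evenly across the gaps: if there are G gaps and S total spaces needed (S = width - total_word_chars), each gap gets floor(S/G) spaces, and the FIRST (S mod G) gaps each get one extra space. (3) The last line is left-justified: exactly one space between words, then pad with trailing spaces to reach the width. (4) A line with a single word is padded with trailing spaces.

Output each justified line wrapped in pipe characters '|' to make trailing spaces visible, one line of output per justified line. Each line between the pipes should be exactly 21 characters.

Line 1: ['voice', 'purple', 'was'] (min_width=16, slack=5)
Line 2: ['rectangle', 'vector', 'corn'] (min_width=21, slack=0)
Line 3: ['garden', 'sleepy', 'it'] (min_width=16, slack=5)
Line 4: ['microwave', 'guitar', 'bed'] (min_width=20, slack=1)
Line 5: ['mountain', 'capture'] (min_width=16, slack=5)
Line 6: ['banana', 'bright'] (min_width=13, slack=8)

Answer: |voice    purple   was|
|rectangle vector corn|
|garden    sleepy   it|
|microwave  guitar bed|
|mountain      capture|
|banana bright        |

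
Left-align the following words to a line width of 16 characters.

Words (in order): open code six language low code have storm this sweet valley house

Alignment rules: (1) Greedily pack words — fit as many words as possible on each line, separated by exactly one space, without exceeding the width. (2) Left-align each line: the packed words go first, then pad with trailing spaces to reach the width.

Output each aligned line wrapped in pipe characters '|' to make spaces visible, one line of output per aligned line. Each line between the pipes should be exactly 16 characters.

Line 1: ['open', 'code', 'six'] (min_width=13, slack=3)
Line 2: ['language', 'low'] (min_width=12, slack=4)
Line 3: ['code', 'have', 'storm'] (min_width=15, slack=1)
Line 4: ['this', 'sweet'] (min_width=10, slack=6)
Line 5: ['valley', 'house'] (min_width=12, slack=4)

Answer: |open code six   |
|language low    |
|code have storm |
|this sweet      |
|valley house    |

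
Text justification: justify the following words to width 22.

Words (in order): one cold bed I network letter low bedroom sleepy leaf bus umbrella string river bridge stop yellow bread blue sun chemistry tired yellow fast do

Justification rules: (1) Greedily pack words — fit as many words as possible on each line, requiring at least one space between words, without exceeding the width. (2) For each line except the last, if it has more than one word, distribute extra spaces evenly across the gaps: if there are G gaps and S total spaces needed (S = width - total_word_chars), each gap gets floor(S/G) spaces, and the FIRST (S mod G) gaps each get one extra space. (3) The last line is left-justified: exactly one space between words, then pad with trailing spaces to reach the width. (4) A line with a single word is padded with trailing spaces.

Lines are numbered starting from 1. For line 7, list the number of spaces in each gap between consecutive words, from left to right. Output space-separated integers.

Line 1: ['one', 'cold', 'bed', 'I', 'network'] (min_width=22, slack=0)
Line 2: ['letter', 'low', 'bedroom'] (min_width=18, slack=4)
Line 3: ['sleepy', 'leaf', 'bus'] (min_width=15, slack=7)
Line 4: ['umbrella', 'string', 'river'] (min_width=21, slack=1)
Line 5: ['bridge', 'stop', 'yellow'] (min_width=18, slack=4)
Line 6: ['bread', 'blue', 'sun'] (min_width=14, slack=8)
Line 7: ['chemistry', 'tired', 'yellow'] (min_width=22, slack=0)
Line 8: ['fast', 'do'] (min_width=7, slack=15)

Answer: 1 1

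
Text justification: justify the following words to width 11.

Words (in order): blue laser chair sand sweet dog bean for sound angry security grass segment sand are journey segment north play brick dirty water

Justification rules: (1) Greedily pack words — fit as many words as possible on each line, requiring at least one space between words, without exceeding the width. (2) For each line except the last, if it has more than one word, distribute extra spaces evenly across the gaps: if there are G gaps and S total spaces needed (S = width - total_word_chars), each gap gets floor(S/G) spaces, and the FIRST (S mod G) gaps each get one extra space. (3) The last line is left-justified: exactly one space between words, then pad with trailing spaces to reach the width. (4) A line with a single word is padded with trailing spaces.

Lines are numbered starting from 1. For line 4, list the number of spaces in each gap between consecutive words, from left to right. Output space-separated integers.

Answer: 4

Derivation:
Line 1: ['blue', 'laser'] (min_width=10, slack=1)
Line 2: ['chair', 'sand'] (min_width=10, slack=1)
Line 3: ['sweet', 'dog'] (min_width=9, slack=2)
Line 4: ['bean', 'for'] (min_width=8, slack=3)
Line 5: ['sound', 'angry'] (min_width=11, slack=0)
Line 6: ['security'] (min_width=8, slack=3)
Line 7: ['grass'] (min_width=5, slack=6)
Line 8: ['segment'] (min_width=7, slack=4)
Line 9: ['sand', 'are'] (min_width=8, slack=3)
Line 10: ['journey'] (min_width=7, slack=4)
Line 11: ['segment'] (min_width=7, slack=4)
Line 12: ['north', 'play'] (min_width=10, slack=1)
Line 13: ['brick', 'dirty'] (min_width=11, slack=0)
Line 14: ['water'] (min_width=5, slack=6)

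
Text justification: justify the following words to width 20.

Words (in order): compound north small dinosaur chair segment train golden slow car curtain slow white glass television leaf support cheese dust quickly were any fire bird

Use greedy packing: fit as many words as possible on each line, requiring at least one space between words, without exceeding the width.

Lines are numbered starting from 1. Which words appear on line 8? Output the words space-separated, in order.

Line 1: ['compound', 'north', 'small'] (min_width=20, slack=0)
Line 2: ['dinosaur', 'chair'] (min_width=14, slack=6)
Line 3: ['segment', 'train', 'golden'] (min_width=20, slack=0)
Line 4: ['slow', 'car', 'curtain'] (min_width=16, slack=4)
Line 5: ['slow', 'white', 'glass'] (min_width=16, slack=4)
Line 6: ['television', 'leaf'] (min_width=15, slack=5)
Line 7: ['support', 'cheese', 'dust'] (min_width=19, slack=1)
Line 8: ['quickly', 'were', 'any'] (min_width=16, slack=4)
Line 9: ['fire', 'bird'] (min_width=9, slack=11)

Answer: quickly were any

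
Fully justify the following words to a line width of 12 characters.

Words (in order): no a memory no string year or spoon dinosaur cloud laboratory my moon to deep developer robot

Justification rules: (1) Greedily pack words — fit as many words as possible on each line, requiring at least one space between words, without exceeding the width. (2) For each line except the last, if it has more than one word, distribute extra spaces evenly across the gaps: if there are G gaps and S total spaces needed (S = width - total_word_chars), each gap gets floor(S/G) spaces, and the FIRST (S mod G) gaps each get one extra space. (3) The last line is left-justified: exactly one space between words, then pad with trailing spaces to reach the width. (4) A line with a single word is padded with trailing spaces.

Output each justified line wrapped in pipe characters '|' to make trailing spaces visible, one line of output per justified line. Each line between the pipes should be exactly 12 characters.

Line 1: ['no', 'a', 'memory'] (min_width=11, slack=1)
Line 2: ['no', 'string'] (min_width=9, slack=3)
Line 3: ['year', 'or'] (min_width=7, slack=5)
Line 4: ['spoon'] (min_width=5, slack=7)
Line 5: ['dinosaur'] (min_width=8, slack=4)
Line 6: ['cloud'] (min_width=5, slack=7)
Line 7: ['laboratory'] (min_width=10, slack=2)
Line 8: ['my', 'moon', 'to'] (min_width=10, slack=2)
Line 9: ['deep'] (min_width=4, slack=8)
Line 10: ['developer'] (min_width=9, slack=3)
Line 11: ['robot'] (min_width=5, slack=7)

Answer: |no  a memory|
|no    string|
|year      or|
|spoon       |
|dinosaur    |
|cloud       |
|laboratory  |
|my  moon  to|
|deep        |
|developer   |
|robot       |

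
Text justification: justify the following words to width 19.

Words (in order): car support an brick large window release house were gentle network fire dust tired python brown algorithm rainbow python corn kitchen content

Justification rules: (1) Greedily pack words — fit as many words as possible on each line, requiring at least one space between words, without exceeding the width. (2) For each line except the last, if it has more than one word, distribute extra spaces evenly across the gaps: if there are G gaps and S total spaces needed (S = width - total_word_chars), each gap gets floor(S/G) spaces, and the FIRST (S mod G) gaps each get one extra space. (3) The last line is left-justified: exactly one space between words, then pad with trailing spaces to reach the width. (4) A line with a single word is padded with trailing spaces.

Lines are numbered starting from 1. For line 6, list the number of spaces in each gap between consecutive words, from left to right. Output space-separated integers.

Answer: 5

Derivation:
Line 1: ['car', 'support', 'an'] (min_width=14, slack=5)
Line 2: ['brick', 'large', 'window'] (min_width=18, slack=1)
Line 3: ['release', 'house', 'were'] (min_width=18, slack=1)
Line 4: ['gentle', 'network', 'fire'] (min_width=19, slack=0)
Line 5: ['dust', 'tired', 'python'] (min_width=17, slack=2)
Line 6: ['brown', 'algorithm'] (min_width=15, slack=4)
Line 7: ['rainbow', 'python', 'corn'] (min_width=19, slack=0)
Line 8: ['kitchen', 'content'] (min_width=15, slack=4)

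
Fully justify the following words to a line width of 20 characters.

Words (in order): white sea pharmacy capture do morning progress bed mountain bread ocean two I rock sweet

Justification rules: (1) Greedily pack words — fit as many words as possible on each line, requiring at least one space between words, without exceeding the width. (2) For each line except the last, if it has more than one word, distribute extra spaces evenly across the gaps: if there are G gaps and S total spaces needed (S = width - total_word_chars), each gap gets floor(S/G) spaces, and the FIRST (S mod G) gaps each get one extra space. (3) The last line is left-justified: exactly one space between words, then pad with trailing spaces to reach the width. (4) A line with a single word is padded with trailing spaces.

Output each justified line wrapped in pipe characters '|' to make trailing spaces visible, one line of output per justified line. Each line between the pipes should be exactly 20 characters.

Answer: |white  sea  pharmacy|
|capture  do  morning|
|progress         bed|
|mountain bread ocean|
|two I rock sweet    |

Derivation:
Line 1: ['white', 'sea', 'pharmacy'] (min_width=18, slack=2)
Line 2: ['capture', 'do', 'morning'] (min_width=18, slack=2)
Line 3: ['progress', 'bed'] (min_width=12, slack=8)
Line 4: ['mountain', 'bread', 'ocean'] (min_width=20, slack=0)
Line 5: ['two', 'I', 'rock', 'sweet'] (min_width=16, slack=4)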